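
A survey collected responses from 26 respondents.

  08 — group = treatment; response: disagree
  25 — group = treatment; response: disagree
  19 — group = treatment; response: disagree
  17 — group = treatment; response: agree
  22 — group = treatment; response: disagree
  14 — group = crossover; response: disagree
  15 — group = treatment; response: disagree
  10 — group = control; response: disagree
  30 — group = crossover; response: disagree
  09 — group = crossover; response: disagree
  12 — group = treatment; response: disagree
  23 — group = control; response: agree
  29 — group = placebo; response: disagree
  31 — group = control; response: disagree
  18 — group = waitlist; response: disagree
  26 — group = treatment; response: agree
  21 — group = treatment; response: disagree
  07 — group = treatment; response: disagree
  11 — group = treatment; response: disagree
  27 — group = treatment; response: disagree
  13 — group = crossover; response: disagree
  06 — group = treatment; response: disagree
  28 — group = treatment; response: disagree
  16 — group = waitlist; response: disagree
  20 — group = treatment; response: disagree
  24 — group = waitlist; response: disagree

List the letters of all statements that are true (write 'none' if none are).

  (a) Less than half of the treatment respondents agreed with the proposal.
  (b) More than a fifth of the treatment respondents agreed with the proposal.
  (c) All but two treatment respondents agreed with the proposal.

(a)

|A| = 15, |A ∩ B| = 2, |A ∖ B| = 13.
(a) |A ∩ B| < |A ∖ B|: holds.
(b) |A ∩ B| / |A| > 1/5: fails.
(c) |A ∖ B| = 2: fails.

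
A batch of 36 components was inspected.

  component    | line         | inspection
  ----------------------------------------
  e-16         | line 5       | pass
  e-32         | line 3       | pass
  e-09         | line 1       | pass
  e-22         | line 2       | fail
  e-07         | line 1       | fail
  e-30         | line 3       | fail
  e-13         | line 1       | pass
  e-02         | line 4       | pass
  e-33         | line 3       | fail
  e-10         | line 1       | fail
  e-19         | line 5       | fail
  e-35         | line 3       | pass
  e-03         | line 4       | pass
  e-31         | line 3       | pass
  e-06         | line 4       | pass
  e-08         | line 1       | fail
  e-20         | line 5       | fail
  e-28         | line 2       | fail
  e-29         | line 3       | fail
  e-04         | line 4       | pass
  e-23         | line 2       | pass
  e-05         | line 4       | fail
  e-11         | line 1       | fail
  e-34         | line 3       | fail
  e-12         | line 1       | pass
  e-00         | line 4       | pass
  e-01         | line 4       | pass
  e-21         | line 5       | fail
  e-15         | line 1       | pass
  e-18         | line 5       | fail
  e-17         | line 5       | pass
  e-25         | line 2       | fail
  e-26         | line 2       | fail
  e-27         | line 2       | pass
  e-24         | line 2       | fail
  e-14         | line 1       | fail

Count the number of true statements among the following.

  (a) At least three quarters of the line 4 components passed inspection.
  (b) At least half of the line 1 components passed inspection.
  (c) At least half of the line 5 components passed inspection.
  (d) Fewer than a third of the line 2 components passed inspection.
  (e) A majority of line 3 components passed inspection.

(a) line 4: |A| = 7, |A ∩ B| = 6; needs |A ∩ B| / |A| ≥ 3/4 — true.
(b) line 1: |A| = 9, |A ∩ B| = 4; needs |A ∩ B| ≥ |A ∖ B| — false.
(c) line 5: |A| = 6, |A ∩ B| = 2; needs |A ∩ B| ≥ |A ∖ B| — false.
(d) line 2: |A| = 7, |A ∩ B| = 2; needs |A ∩ B| / |A| < 1/3 — true.
(e) line 3: |A| = 7, |A ∩ B| = 3; needs |A ∩ B| > |A ∖ B| — false.

2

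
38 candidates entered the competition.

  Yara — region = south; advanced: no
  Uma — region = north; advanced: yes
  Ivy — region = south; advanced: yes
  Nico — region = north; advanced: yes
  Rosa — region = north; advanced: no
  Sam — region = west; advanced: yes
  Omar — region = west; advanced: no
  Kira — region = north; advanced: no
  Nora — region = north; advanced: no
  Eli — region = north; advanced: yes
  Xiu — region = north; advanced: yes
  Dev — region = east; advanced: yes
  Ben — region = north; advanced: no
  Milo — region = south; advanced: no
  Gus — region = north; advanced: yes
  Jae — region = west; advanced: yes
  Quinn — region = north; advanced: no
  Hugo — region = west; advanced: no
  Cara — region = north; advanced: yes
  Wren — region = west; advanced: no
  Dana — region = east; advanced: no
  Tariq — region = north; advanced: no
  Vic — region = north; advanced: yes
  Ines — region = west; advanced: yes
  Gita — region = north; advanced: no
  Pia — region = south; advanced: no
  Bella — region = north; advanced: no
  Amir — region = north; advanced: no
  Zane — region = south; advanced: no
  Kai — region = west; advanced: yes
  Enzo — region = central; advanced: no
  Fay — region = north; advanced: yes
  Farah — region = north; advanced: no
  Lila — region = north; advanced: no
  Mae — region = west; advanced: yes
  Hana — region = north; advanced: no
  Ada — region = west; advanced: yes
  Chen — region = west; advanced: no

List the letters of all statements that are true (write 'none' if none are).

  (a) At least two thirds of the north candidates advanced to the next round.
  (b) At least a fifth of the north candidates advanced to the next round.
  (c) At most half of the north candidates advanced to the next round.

|A| = 20, |A ∩ B| = 8, |A ∖ B| = 12.
(a) |A ∩ B| / |A| ≥ 2/3: fails.
(b) |A ∩ B| / |A| ≥ 1/5: holds.
(c) |A ∩ B| ≤ |A ∖ B|: holds.

(b), (c)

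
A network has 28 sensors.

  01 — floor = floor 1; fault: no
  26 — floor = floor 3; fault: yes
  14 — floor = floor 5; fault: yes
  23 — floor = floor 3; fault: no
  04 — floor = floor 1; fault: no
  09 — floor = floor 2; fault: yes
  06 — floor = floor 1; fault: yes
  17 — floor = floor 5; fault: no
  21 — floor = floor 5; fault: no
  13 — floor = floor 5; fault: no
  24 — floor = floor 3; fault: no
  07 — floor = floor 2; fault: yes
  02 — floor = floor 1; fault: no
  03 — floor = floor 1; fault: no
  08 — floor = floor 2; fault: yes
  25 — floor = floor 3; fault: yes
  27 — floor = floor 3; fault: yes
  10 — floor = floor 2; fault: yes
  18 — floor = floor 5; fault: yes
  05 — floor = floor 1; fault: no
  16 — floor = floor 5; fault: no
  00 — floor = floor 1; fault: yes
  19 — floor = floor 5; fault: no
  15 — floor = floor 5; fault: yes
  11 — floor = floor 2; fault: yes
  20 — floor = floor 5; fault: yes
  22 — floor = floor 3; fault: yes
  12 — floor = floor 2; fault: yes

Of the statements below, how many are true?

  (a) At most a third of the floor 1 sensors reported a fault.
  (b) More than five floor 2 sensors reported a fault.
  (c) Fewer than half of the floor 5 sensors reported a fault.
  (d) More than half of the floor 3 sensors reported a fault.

4

(a) floor 1: |A| = 7, |A ∩ B| = 2; needs |A ∩ B| / |A| ≤ 1/3 — true.
(b) floor 2: |A| = 6, |A ∩ B| = 6; needs |A ∩ B| > 5 — true.
(c) floor 5: |A| = 9, |A ∩ B| = 4; needs |A ∩ B| < |A ∖ B| — true.
(d) floor 3: |A| = 6, |A ∩ B| = 4; needs |A ∩ B| > |A ∖ B| — true.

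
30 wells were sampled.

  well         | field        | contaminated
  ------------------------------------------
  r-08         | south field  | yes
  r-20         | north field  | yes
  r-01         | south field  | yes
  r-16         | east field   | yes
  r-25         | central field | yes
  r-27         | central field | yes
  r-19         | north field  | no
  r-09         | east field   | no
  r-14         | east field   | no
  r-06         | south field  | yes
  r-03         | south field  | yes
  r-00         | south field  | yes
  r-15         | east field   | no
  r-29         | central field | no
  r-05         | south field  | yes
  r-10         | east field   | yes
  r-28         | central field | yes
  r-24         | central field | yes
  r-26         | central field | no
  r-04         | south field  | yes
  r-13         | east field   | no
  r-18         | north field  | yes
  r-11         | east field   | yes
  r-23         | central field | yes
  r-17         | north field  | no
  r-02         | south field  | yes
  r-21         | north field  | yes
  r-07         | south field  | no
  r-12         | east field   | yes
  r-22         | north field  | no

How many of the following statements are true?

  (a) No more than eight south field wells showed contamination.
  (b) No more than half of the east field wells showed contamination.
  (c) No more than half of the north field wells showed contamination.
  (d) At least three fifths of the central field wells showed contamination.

(a) south field: |A| = 9, |A ∩ B| = 8; needs |A ∩ B| ≤ 8 — true.
(b) east field: |A| = 8, |A ∩ B| = 4; needs |A ∩ B| ≤ |A ∖ B| — true.
(c) north field: |A| = 6, |A ∩ B| = 3; needs |A ∩ B| ≤ |A ∖ B| — true.
(d) central field: |A| = 7, |A ∩ B| = 5; needs |A ∩ B| / |A| ≥ 3/5 — true.

4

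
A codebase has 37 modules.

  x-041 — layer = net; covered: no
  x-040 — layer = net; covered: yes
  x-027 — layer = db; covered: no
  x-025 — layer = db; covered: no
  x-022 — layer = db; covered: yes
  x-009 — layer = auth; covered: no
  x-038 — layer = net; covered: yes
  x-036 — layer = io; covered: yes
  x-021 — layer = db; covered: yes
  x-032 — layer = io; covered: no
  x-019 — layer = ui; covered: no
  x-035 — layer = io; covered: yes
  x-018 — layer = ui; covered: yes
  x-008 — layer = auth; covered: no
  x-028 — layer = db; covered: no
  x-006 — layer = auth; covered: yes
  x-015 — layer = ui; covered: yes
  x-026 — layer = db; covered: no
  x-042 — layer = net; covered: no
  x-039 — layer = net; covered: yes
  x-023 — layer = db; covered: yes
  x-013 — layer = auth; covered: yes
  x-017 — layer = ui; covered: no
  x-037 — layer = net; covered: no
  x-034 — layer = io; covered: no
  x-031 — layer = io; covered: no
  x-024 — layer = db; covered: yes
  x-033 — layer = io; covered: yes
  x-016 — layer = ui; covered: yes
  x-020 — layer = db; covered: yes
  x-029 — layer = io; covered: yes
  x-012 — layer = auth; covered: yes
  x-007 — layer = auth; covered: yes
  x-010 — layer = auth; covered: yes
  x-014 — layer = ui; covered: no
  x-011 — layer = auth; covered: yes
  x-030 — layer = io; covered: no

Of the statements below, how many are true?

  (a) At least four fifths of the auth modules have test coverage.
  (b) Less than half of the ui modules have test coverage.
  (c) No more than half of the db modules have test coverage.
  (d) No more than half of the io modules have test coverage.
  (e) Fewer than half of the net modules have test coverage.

1

(a) auth: |A| = 8, |A ∩ B| = 6; needs |A ∩ B| / |A| ≥ 4/5 — false.
(b) ui: |A| = 6, |A ∩ B| = 3; needs |A ∩ B| < |A ∖ B| — false.
(c) db: |A| = 9, |A ∩ B| = 5; needs |A ∩ B| ≤ |A ∖ B| — false.
(d) io: |A| = 8, |A ∩ B| = 4; needs |A ∩ B| ≤ |A ∖ B| — true.
(e) net: |A| = 6, |A ∩ B| = 3; needs |A ∩ B| < |A ∖ B| — false.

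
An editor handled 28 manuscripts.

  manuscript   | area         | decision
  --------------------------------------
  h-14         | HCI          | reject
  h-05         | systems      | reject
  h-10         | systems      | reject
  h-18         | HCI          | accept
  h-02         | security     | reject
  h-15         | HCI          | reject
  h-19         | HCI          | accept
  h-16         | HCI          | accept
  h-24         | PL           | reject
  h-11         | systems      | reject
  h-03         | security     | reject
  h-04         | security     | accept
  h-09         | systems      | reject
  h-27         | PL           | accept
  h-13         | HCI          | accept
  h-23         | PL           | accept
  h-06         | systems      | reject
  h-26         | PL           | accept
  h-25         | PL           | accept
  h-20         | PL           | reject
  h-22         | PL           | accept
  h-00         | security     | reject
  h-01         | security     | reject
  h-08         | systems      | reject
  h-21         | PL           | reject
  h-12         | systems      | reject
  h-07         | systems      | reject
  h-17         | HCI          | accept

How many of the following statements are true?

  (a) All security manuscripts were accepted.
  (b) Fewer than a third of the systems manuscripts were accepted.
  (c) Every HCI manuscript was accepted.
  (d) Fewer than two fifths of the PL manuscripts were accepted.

1

(a) security: |A| = 5, |A ∩ B| = 1; needs A ⊆ B, i.e. every element of A is in B (|A ∖ B| = 0) — false.
(b) systems: |A| = 8, |A ∩ B| = 0; needs |A ∩ B| / |A| < 1/3 — true.
(c) HCI: |A| = 7, |A ∩ B| = 5; needs A ⊆ B, i.e. every element of A is in B (|A ∖ B| = 0) — false.
(d) PL: |A| = 8, |A ∩ B| = 5; needs |A ∩ B| / |A| < 2/5 — false.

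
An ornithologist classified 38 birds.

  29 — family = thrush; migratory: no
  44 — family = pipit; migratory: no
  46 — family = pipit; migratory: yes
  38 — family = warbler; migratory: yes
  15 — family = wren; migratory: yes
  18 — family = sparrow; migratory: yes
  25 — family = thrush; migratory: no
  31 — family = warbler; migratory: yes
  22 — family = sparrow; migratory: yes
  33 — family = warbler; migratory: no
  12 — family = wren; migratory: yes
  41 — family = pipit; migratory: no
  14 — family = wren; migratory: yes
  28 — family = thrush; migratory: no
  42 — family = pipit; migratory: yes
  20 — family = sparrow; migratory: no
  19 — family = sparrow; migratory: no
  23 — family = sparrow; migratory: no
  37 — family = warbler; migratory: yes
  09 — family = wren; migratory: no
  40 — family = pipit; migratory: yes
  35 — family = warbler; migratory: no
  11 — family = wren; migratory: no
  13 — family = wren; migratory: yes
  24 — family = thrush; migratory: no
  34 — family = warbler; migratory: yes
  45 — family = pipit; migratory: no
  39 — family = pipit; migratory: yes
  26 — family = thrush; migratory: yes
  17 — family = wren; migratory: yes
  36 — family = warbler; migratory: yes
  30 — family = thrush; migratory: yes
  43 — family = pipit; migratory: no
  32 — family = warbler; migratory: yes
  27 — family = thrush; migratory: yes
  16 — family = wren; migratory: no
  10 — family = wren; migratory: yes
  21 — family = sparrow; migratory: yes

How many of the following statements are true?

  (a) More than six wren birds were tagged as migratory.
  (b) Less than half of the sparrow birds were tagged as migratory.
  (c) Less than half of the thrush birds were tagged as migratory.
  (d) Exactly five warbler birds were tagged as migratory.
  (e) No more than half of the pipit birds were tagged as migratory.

2

(a) wren: |A| = 9, |A ∩ B| = 6; needs |A ∩ B| > 6 — false.
(b) sparrow: |A| = 6, |A ∩ B| = 3; needs |A ∩ B| < |A ∖ B| — false.
(c) thrush: |A| = 7, |A ∩ B| = 3; needs |A ∩ B| < |A ∖ B| — true.
(d) warbler: |A| = 8, |A ∩ B| = 6; needs |A ∩ B| = 5 — false.
(e) pipit: |A| = 8, |A ∩ B| = 4; needs |A ∩ B| ≤ |A ∖ B| — true.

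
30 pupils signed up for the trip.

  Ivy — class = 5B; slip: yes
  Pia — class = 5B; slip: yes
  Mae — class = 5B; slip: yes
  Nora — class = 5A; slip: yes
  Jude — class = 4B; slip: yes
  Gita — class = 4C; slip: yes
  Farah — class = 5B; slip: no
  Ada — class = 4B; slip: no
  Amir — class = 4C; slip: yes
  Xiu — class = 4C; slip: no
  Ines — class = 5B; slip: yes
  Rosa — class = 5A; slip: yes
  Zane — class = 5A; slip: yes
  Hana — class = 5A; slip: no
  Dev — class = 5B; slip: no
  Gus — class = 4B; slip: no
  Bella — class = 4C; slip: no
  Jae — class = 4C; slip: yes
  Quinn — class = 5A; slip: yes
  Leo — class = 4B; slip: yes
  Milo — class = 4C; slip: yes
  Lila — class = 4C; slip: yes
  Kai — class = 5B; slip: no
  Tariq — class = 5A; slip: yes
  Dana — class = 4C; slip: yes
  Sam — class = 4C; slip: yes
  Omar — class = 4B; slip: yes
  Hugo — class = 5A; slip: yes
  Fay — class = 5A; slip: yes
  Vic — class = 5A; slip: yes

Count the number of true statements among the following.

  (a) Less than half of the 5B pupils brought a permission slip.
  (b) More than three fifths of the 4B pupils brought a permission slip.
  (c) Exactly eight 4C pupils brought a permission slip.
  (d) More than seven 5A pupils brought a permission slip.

(a) 5B: |A| = 7, |A ∩ B| = 4; needs |A ∩ B| < |A ∖ B| — false.
(b) 4B: |A| = 5, |A ∩ B| = 3; needs |A ∩ B| / |A| > 3/5 — false.
(c) 4C: |A| = 9, |A ∩ B| = 7; needs |A ∩ B| = 8 — false.
(d) 5A: |A| = 9, |A ∩ B| = 8; needs |A ∩ B| > 7 — true.

1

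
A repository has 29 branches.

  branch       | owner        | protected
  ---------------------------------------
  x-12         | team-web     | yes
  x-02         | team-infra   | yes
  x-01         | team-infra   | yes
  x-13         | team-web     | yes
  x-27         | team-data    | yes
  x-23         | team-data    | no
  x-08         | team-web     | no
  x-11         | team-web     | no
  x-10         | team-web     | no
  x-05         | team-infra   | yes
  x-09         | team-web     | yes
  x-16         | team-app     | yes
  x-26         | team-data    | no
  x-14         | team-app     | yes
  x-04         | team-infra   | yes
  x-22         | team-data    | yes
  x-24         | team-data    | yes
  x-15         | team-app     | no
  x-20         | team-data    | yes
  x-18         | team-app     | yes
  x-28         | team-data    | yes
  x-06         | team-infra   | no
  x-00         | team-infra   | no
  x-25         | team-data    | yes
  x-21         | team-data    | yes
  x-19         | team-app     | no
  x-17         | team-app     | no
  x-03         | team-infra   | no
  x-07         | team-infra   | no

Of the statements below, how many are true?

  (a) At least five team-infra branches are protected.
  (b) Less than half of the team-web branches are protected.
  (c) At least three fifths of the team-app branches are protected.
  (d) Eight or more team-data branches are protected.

(a) team-infra: |A| = 8, |A ∩ B| = 4; needs |A ∩ B| ≥ 5 — false.
(b) team-web: |A| = 6, |A ∩ B| = 3; needs |A ∩ B| < |A ∖ B| — false.
(c) team-app: |A| = 6, |A ∩ B| = 3; needs |A ∩ B| / |A| ≥ 3/5 — false.
(d) team-data: |A| = 9, |A ∩ B| = 7; needs |A ∩ B| ≥ 8 — false.

0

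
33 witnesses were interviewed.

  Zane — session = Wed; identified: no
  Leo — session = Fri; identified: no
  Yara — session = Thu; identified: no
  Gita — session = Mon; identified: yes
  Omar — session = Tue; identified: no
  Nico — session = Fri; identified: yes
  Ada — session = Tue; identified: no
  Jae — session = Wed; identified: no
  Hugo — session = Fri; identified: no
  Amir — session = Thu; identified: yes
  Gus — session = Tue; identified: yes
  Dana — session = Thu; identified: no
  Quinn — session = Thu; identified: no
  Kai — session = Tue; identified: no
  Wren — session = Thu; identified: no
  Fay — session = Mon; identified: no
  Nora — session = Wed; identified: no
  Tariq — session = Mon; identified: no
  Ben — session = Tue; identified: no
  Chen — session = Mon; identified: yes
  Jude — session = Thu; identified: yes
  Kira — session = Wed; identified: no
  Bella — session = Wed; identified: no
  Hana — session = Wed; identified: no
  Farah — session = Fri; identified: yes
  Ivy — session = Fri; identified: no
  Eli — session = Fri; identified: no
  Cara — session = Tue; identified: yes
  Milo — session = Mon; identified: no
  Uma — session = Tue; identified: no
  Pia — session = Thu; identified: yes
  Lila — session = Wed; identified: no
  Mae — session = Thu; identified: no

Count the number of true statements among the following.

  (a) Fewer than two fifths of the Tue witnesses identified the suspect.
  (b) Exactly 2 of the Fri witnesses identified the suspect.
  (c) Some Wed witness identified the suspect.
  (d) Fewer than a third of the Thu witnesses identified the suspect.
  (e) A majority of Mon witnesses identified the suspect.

(a) Tue: |A| = 7, |A ∩ B| = 2; needs |A ∩ B| / |A| < 2/5 — true.
(b) Fri: |A| = 6, |A ∩ B| = 2; needs |A ∩ B| = 2 — true.
(c) Wed: |A| = 7, |A ∩ B| = 0; needs A ∩ B ≠ ∅ (|A ∩ B| ≥ 1) — false.
(d) Thu: |A| = 8, |A ∩ B| = 3; needs |A ∩ B| / |A| < 1/3 — false.
(e) Mon: |A| = 5, |A ∩ B| = 2; needs |A ∩ B| > |A ∖ B| — false.

2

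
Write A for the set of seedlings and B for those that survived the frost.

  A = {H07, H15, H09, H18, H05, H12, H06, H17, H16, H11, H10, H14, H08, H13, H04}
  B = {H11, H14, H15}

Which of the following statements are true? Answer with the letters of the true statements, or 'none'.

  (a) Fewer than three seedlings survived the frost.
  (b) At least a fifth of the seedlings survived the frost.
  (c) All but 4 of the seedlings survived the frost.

(b)

|A| = 15, |A ∩ B| = 3, |A ∖ B| = 12.
(a) |A ∩ B| < 3: fails.
(b) |A ∩ B| / |A| ≥ 1/5: holds.
(c) |A ∖ B| = 4: fails.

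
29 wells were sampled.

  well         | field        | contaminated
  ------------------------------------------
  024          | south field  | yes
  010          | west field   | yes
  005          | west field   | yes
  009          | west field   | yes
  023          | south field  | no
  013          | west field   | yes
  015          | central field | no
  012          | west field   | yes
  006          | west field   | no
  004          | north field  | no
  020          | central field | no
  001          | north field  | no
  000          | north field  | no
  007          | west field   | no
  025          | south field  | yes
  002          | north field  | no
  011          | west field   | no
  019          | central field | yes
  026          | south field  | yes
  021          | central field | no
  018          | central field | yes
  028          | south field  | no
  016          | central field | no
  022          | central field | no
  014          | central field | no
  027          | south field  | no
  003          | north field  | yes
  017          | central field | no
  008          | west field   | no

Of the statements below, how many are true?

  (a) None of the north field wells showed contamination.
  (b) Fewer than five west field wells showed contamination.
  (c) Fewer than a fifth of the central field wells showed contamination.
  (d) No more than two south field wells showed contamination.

(a) north field: |A| = 5, |A ∩ B| = 1; needs A ∩ B = ∅ (|A ∩ B| = 0) — false.
(b) west field: |A| = 9, |A ∩ B| = 5; needs |A ∩ B| < 5 — false.
(c) central field: |A| = 9, |A ∩ B| = 2; needs |A ∩ B| / |A| < 1/5 — false.
(d) south field: |A| = 6, |A ∩ B| = 3; needs |A ∩ B| ≤ 2 — false.

0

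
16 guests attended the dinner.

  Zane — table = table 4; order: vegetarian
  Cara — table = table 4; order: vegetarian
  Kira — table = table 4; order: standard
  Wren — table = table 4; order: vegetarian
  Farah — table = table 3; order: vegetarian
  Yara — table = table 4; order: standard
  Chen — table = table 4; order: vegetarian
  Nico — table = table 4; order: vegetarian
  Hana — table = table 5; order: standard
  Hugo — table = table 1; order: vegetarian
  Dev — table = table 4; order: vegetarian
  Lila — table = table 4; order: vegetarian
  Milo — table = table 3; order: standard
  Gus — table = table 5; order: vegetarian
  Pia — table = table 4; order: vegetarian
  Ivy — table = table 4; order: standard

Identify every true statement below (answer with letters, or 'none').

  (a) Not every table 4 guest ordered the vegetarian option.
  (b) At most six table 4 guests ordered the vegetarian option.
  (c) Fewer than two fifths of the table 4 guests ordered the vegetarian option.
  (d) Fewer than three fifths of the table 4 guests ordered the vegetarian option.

(a)

|A| = 11, |A ∩ B| = 8, |A ∖ B| = 3.
(a) A ⊄ B (|A ∖ B| ≥ 1): holds.
(b) |A ∩ B| ≤ 6: fails.
(c) |A ∩ B| / |A| < 2/5: fails.
(d) |A ∩ B| / |A| < 3/5: fails.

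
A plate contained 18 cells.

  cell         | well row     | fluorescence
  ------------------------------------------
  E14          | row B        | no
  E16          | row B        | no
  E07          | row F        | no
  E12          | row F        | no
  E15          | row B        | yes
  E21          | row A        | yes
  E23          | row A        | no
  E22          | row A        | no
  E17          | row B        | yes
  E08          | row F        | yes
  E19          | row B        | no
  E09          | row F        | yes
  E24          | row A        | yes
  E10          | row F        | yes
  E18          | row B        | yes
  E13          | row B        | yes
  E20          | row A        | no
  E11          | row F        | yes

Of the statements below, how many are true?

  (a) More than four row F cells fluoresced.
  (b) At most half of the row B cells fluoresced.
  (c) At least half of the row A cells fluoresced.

(a) row F: |A| = 6, |A ∩ B| = 4; needs |A ∩ B| > 4 — false.
(b) row B: |A| = 7, |A ∩ B| = 4; needs |A ∩ B| ≤ |A ∖ B| — false.
(c) row A: |A| = 5, |A ∩ B| = 2; needs |A ∩ B| ≥ |A ∖ B| — false.

0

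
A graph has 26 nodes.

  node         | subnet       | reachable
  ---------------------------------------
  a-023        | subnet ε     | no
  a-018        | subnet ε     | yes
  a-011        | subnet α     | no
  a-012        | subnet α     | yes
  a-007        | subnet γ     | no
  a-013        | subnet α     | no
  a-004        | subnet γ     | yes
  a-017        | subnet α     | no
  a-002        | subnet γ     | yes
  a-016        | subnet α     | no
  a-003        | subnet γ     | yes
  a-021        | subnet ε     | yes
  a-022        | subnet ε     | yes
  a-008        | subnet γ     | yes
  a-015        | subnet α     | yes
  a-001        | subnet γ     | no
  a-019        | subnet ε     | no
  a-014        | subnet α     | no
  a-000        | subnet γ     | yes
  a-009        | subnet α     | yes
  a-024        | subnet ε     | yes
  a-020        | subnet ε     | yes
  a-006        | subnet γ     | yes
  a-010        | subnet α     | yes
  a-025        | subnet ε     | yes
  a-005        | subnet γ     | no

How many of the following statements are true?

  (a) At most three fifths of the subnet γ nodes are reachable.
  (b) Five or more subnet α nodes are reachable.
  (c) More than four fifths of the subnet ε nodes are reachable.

(a) subnet γ: |A| = 9, |A ∩ B| = 6; needs |A ∩ B| / |A| ≤ 3/5 — false.
(b) subnet α: |A| = 9, |A ∩ B| = 4; needs |A ∩ B| ≥ 5 — false.
(c) subnet ε: |A| = 8, |A ∩ B| = 6; needs |A ∩ B| / |A| > 4/5 — false.

0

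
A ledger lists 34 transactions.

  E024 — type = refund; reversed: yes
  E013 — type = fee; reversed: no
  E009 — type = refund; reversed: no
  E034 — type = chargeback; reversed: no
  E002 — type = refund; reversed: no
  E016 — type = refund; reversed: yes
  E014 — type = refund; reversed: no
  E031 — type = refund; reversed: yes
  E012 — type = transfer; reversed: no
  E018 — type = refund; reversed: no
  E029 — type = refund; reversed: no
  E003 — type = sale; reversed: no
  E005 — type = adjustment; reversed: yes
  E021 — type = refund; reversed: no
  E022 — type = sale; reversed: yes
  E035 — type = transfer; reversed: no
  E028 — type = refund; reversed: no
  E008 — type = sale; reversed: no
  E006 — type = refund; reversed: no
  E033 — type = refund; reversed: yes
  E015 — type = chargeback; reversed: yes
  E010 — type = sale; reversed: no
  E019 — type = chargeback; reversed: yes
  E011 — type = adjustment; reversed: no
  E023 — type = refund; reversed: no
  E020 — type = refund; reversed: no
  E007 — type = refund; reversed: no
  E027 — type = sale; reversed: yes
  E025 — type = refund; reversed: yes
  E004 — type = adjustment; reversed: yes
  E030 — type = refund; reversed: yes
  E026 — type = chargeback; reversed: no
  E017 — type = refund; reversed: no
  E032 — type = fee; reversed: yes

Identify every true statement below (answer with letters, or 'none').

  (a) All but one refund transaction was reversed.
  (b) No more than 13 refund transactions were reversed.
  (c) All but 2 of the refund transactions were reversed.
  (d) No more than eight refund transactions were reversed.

(b), (d)

|A| = 18, |A ∩ B| = 6, |A ∖ B| = 12.
(a) |A ∖ B| = 1: fails.
(b) |A ∩ B| ≤ 13: holds.
(c) |A ∖ B| = 2: fails.
(d) |A ∩ B| ≤ 8: holds.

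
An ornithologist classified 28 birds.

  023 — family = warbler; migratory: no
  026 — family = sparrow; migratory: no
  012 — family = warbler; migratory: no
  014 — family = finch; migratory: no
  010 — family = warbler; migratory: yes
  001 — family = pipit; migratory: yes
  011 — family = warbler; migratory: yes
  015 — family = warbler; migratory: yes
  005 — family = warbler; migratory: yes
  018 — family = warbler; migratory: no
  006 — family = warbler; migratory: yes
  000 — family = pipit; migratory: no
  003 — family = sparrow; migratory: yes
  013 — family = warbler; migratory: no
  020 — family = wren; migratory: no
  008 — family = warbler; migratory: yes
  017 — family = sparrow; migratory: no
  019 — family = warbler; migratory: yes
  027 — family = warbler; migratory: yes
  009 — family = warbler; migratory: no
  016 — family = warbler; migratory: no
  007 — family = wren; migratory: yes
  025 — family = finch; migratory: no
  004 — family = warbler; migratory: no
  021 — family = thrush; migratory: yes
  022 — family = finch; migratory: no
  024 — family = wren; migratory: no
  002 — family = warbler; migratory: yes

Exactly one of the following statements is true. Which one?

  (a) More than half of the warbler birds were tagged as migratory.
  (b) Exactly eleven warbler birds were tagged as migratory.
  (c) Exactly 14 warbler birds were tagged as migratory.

(a)

|A| = 16, |A ∩ B| = 9, |A ∖ B| = 7.
(a) requires |A ∩ B| > |A ∖ B|: true.
(b) requires |A ∩ B| = 11: false.
(c) requires |A ∩ B| = 14: false.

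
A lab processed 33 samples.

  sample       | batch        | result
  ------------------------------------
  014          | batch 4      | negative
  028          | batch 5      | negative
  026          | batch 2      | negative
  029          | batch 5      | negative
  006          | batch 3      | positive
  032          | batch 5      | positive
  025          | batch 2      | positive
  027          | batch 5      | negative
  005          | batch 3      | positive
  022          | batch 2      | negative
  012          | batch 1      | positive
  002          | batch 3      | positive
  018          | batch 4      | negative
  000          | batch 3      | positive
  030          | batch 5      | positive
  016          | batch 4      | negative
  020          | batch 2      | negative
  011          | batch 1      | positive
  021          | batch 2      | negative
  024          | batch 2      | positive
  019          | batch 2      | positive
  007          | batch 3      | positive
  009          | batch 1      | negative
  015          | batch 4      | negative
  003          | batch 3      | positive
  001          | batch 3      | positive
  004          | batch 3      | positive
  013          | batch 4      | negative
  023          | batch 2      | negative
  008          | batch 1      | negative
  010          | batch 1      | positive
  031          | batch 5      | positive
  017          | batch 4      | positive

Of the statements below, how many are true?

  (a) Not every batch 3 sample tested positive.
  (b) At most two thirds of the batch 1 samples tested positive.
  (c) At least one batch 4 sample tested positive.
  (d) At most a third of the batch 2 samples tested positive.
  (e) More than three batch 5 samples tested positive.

2

(a) batch 3: |A| = 8, |A ∩ B| = 8; needs A ⊄ B (|A ∖ B| ≥ 1) — false.
(b) batch 1: |A| = 5, |A ∩ B| = 3; needs |A ∩ B| / |A| ≤ 2/3 — true.
(c) batch 4: |A| = 6, |A ∩ B| = 1; needs A ∩ B ≠ ∅ (|A ∩ B| ≥ 1) — true.
(d) batch 2: |A| = 8, |A ∩ B| = 3; needs |A ∩ B| / |A| ≤ 1/3 — false.
(e) batch 5: |A| = 6, |A ∩ B| = 3; needs |A ∩ B| > 3 — false.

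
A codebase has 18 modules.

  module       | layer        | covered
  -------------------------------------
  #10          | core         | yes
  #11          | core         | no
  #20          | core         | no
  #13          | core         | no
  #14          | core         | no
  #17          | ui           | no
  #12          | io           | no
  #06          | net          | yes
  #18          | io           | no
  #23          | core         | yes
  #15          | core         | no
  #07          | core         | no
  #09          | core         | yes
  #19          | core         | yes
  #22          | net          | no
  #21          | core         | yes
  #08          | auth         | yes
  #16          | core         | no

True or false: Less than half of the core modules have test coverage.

'Less than half of the core modules have test coverage' holds iff |A ∩ B| < |A ∖ B|.
A (the restrictor) = {#10, #11, #20, #13, #14, #23, #15, #07, #09, #19, #21, #16}, |A| = 12.
A ∩ B = {#10, #23, #09, #19, #21}, so |A ∩ B| = 5.
A ∖ B = {#11, #20, #13, #14, #15, #07, #16}, so |A ∖ B| = 7.
5 < 7, so the statement is true.

True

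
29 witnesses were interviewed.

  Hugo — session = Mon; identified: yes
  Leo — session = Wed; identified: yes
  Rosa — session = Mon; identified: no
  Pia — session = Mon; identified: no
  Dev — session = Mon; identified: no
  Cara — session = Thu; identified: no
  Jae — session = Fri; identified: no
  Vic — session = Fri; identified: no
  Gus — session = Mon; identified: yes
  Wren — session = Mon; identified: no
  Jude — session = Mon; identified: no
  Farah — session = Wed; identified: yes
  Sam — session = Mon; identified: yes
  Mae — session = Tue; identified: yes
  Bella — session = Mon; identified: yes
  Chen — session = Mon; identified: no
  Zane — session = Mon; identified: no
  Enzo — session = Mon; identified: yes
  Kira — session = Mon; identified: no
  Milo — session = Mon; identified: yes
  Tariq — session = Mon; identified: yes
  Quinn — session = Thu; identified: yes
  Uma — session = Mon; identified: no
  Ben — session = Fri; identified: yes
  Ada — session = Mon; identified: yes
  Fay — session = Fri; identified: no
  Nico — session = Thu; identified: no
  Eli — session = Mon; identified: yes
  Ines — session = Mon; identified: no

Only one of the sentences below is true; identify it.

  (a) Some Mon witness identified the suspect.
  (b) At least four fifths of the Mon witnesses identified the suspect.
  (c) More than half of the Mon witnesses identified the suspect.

(a)

|A| = 19, |A ∩ B| = 9, |A ∖ B| = 10.
(a) requires A ∩ B ≠ ∅ (|A ∩ B| ≥ 1): true.
(b) requires |A ∩ B| / |A| ≥ 4/5: false.
(c) requires |A ∩ B| > |A ∖ B|: false.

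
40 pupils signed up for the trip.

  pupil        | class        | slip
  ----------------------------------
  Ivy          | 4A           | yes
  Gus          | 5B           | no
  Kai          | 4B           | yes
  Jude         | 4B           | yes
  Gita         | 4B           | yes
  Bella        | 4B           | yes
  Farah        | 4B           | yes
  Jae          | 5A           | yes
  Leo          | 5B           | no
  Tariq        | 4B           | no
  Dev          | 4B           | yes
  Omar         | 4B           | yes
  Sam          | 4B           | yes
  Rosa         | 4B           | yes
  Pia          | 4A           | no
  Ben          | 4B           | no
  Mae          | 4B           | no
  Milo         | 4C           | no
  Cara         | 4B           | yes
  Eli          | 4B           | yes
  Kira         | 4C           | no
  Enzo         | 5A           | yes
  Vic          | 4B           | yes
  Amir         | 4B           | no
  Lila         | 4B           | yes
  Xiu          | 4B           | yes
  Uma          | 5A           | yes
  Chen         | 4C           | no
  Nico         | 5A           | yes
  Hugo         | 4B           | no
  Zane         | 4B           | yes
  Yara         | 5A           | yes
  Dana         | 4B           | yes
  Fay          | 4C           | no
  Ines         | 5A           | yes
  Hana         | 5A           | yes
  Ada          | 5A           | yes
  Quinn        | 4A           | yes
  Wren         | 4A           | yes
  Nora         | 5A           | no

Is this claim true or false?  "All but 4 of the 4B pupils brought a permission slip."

Truth condition: |A ∖ B| = 4.
|A| = 21, |A ∩ B| = 16, |A ∖ B| = 5.
|A ∖ B| = 5, so the statement is false.

False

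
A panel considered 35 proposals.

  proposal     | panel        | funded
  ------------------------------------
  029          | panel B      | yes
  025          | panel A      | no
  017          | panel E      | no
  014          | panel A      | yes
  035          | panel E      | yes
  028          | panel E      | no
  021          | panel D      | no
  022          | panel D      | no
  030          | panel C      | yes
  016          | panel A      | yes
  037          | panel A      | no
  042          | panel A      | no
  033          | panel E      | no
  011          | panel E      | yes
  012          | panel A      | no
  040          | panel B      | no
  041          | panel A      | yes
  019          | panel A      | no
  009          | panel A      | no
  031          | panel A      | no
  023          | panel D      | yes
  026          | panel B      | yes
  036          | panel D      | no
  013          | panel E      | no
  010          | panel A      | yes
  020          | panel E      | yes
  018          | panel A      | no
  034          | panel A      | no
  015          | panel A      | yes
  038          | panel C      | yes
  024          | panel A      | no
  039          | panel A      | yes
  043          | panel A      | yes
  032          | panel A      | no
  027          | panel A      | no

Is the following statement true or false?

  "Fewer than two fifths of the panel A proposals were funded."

True

'Fewer than two fifths of the panel A proposals were funded' holds iff |A ∩ B| / |A| < 2/5.
|A| = 19, |A ∩ B| = 7, |A ∖ B| = 12.
|A ∩ B|/|A| = 7/19, so the statement is true.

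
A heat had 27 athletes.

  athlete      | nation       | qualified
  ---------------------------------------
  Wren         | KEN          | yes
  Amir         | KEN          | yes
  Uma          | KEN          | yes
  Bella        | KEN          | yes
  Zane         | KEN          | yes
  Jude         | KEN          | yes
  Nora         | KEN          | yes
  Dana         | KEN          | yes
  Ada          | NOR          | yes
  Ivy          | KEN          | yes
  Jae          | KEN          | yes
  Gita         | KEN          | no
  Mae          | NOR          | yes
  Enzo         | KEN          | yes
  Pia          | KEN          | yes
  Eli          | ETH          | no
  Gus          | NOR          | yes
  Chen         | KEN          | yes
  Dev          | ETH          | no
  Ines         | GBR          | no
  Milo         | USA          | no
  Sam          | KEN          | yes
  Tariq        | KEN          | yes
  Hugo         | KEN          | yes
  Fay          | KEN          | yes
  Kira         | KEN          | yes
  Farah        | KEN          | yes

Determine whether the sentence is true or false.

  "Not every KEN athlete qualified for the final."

True

'Not every KEN athlete qualified for the final' holds iff A ⊄ B (|A ∖ B| ≥ 1).
|A| = 20, |A ∩ B| = 19, |A ∖ B| = 1.
So the statement is true.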